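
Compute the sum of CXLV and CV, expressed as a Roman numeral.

CXLV = 145
CV = 105
145 + 105 = 250

CCL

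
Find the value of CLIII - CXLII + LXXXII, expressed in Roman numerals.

CLIII = 153, CXLII = 142, LXXXII = 82
153 - 142 = 11
11 + 82 = 93

XCIII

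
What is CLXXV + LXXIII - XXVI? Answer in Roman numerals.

CLXXV = 175, LXXIII = 73, XXVI = 26
175 + 73 = 248
248 - 26 = 222

CCXXII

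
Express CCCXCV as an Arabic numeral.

CCCXCV: C=100, C=100, C=100, XC=90, V=5
100 + 100 + 100 + 90 + 5 = 395

395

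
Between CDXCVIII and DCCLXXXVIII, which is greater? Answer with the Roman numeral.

CDXCVIII = 498
DCCLXXXVIII = 788
788 is larger

DCCLXXXVIII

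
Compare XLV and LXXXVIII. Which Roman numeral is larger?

XLV = 45
LXXXVIII = 88
88 is larger

LXXXVIII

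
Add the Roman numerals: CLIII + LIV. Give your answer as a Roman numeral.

CLIII = 153
LIV = 54
153 + 54 = 207

CCVII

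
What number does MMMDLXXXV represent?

MMMDLXXXV: M=1000, M=1000, M=1000, D=500, L=50, X=10, X=10, X=10, V=5
1000 + 1000 + 1000 + 500 + 50 + 10 + 10 + 10 + 5 = 3585

3585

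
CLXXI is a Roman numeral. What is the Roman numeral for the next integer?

CLXXI = 171; next is 172

CLXXII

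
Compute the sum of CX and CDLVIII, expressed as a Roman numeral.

CX = 110
CDLVIII = 458
110 + 458 = 568

DLXVIII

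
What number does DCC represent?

DCC: D=500, C=100, C=100
500 + 100 + 100 = 700

700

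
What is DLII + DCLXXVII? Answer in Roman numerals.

DLII = 552
DCLXXVII = 677
552 + 677 = 1229

MCCXXIX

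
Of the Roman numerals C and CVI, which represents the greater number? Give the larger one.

C = 100
CVI = 106
106 is larger

CVI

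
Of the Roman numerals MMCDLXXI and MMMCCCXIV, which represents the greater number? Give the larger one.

MMCDLXXI = 2471
MMMCCCXIV = 3314
3314 is larger

MMMCCCXIV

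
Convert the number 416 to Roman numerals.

Convert 416 to Roman numerals:
  416 contains 1×400 (CD)
  16 contains 1×10 (X)
  6 contains 1×5 (V)
  1 contains 1×1 (I)

CDXVI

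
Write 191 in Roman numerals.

Convert 191 to Roman numerals:
  191 contains 1×100 (C)
  91 contains 1×90 (XC)
  1 contains 1×1 (I)

CXCI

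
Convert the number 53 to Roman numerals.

Convert 53 to Roman numerals:
  53 contains 1×50 (L)
  3 contains 3×1 (III)

LIII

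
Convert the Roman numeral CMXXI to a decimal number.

CMXXI: CM=900, X=10, X=10, I=1
900 + 10 + 10 + 1 = 921

921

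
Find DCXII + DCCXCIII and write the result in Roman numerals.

DCXII = 612
DCCXCIII = 793
612 + 793 = 1405

MCDV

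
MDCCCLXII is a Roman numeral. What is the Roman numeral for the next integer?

MDCCCLXII = 1862, so the next integer is 1862 + 1 = 1863

MDCCCLXIII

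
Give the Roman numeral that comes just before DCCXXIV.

DCCXXIV = 724; previous is 723

DCCXXIII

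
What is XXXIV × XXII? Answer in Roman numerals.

XXXIV = 34
XXII = 22
34 × 22 = 748

DCCXLVIII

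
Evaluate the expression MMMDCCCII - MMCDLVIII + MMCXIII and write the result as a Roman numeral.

MMMDCCCII = 3802, MMCDLVIII = 2458, MMCXIII = 2113
3802 - 2458 = 1344
1344 + 2113 = 3457

MMMCDLVII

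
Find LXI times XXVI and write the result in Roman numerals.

LXI = 61
XXVI = 26
61 × 26 = 1586

MDLXXXVI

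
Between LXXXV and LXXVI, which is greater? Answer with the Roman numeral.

LXXXV = 85
LXXVI = 76
85 is larger

LXXXV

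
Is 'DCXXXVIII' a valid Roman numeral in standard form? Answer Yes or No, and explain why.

'DCXXXVIII': Check the rules: uses only the symbols I, V, X, L, C, D, M; no symbol is repeated more than three times in a row; V, L and D each appear at most once; no smaller symbol precedes a larger one (values never increase from left to right). Value: D (500) + C (100) + X (10) + X (10) + X (10) + V (5) + I (1) + I (1) + I (1) = 638. So it is a valid standard Roman numeral.

Yes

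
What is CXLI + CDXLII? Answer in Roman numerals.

CXLI = 141
CDXLII = 442
141 + 442 = 583

DLXXXIII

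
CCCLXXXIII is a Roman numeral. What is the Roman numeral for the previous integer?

CCCLXXXIII = 383, so the previous integer is 383 - 1 = 382

CCCLXXXII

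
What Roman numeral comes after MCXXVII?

MCXXVII = 1127; next is 1128

MCXXVIII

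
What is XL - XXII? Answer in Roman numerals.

XL = 40
XXII = 22
40 - 22 = 18

XVIII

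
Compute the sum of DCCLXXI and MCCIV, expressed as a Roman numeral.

DCCLXXI = 771
MCCIV = 1204
771 + 1204 = 1975

MCMLXXV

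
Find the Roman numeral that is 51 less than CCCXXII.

CCCXXII = 322
322 - 51 = 271

CCLXXI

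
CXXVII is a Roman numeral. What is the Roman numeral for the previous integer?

CXXVII = 127, so the previous integer is 127 - 1 = 126

CXXVI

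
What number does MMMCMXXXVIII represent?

MMMCMXXXVIII: M=1000, M=1000, M=1000, CM=900, X=10, X=10, X=10, V=5, I=1, I=1, I=1
1000 + 1000 + 1000 + 900 + 10 + 10 + 10 + 5 + 1 + 1 + 1 = 3938

3938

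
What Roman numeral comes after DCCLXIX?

DCCLXIX = 769, so the next integer is 769 + 1 = 770

DCCLXX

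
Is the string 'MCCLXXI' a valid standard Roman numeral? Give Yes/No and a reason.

'MCCLXXI': Check the rules: uses only the symbols I, V, X, L, C, D, M; no symbol is repeated more than three times in a row; V, L and D each appear at most once; no smaller symbol precedes a larger one (values never increase from left to right). Value: M (1000) + C (100) + C (100) + L (50) + X (10) + X (10) + I (1) = 1271. So it is a valid standard Roman numeral.

Yes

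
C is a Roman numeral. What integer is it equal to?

C: C=100

100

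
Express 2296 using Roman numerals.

Convert 2296 to Roman numerals:
  2296 contains 2×1000 (MM)
  296 contains 2×100 (CC)
  96 contains 1×90 (XC)
  6 contains 1×5 (V)
  1 contains 1×1 (I)

MMCCXCVI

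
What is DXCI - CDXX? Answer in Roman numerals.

DXCI = 591
CDXX = 420
591 - 420 = 171

CLXXI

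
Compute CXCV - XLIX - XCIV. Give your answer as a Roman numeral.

CXCV = 195, XLIX = 49, XCIV = 94
195 - 49 = 146
146 - 94 = 52

LII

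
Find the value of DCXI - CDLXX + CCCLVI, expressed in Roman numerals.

DCXI = 611, CDLXX = 470, CCCLVI = 356
611 - 470 = 141
141 + 356 = 497

CDXCVII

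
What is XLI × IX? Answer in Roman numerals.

XLI = 41
IX = 9
41 × 9 = 369

CCCLXIX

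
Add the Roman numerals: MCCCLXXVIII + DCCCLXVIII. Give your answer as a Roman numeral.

MCCCLXXVIII = 1378
DCCCLXVIII = 868
1378 + 868 = 2246

MMCCXLVI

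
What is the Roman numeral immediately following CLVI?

CLVI = 156, so the next integer is 156 + 1 = 157

CLVII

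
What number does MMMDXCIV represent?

MMMDXCIV: M=1000, M=1000, M=1000, D=500, XC=90, IV=4
1000 + 1000 + 1000 + 500 + 90 + 4 = 3594

3594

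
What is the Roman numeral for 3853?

Convert 3853 to Roman numerals:
  3853 contains 3×1000 (MMM)
  853 contains 1×500 (D)
  353 contains 3×100 (CCC)
  53 contains 1×50 (L)
  3 contains 3×1 (III)

MMMDCCCLIII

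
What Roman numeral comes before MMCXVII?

MMCXVII = 2117; previous is 2116

MMCXVI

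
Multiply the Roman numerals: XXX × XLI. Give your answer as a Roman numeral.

XXX = 30
XLI = 41
30 × 41 = 1230

MCCXXX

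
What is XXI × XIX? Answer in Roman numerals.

XXI = 21
XIX = 19
21 × 19 = 399

CCCXCIX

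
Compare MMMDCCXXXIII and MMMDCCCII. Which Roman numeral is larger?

MMMDCCXXXIII = 3733
MMMDCCCII = 3802
3802 is larger

MMMDCCCII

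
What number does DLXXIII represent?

DLXXIII: D=500, L=50, X=10, X=10, I=1, I=1, I=1
500 + 50 + 10 + 10 + 1 + 1 + 1 = 573

573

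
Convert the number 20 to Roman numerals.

Convert 20 to Roman numerals:
  20 contains 2×10 (XX)

XX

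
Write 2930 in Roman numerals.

Convert 2930 to Roman numerals:
  2930 contains 2×1000 (MM)
  930 contains 1×900 (CM)
  30 contains 3×10 (XXX)

MMCMXXX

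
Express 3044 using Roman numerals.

Convert 3044 to Roman numerals:
  3044 contains 3×1000 (MMM)
  44 contains 1×40 (XL)
  4 contains 1×4 (IV)

MMMXLIV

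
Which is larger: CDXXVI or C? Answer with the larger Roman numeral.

CDXXVI = 426
C = 100
426 is larger

CDXXVI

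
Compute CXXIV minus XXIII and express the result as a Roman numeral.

CXXIV = 124
XXIII = 23
124 - 23 = 101

CI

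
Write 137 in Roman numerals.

Convert 137 to Roman numerals:
  137 contains 1×100 (C)
  37 contains 3×10 (XXX)
  7 contains 1×5 (V)
  2 contains 2×1 (II)

CXXXVII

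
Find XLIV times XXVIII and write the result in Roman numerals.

XLIV = 44
XXVIII = 28
44 × 28 = 1232

MCCXXXII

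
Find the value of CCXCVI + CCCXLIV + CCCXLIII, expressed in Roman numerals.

CCXCVI = 296, CCCXLIV = 344, CCCXLIII = 343
296 + 344 = 640
640 + 343 = 983

CMLXXXIII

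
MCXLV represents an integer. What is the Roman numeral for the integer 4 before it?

MCXLV = 1145
1145 - 4 = 1141

MCXLI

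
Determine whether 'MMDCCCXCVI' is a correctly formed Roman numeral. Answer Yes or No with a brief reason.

'MMDCCCXCVI': Check the rules: uses only the symbols I, V, X, L, C, D, M; no symbol is repeated more than three times in a row; V, L and D each appear at most once; the only place a smaller symbol precedes a larger one is the allowed subtractive pair XC, the symbol right after such a pair (if any) is smaller than the pair's first symbol, and otherwise the values never increase from left to right. Value: M (1000) + M (1000) + D (500) + C (100) + C (100) + C (100) + XC (90) + V (5) + I (1) = 2896. So it is a valid standard Roman numeral.

Yes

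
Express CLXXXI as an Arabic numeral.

CLXXXI: C=100, L=50, X=10, X=10, X=10, I=1
100 + 50 + 10 + 10 + 10 + 1 = 181

181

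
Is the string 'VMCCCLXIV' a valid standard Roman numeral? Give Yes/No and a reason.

'VMCCCLXIV': V should not appear more than once

No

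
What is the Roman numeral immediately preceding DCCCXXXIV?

DCCCXXXIV = 834, so the previous integer is 834 - 1 = 833

DCCCXXXIII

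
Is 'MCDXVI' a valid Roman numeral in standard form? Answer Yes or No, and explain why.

'MCDXVI': Check the rules: uses only the symbols I, V, X, L, C, D, M; no symbol is repeated more than three times in a row; V, L and D each appear at most once; the only place a smaller symbol precedes a larger one is the allowed subtractive pair CD, the symbol right after such a pair (if any) is smaller than the pair's first symbol, and otherwise the values never increase from left to right. Value: M (1000) + CD (400) + X (10) + V (5) + I (1) = 1416. So it is a valid standard Roman numeral.

Yes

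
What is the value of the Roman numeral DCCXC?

DCCXC: D=500, C=100, C=100, XC=90
500 + 100 + 100 + 90 = 790

790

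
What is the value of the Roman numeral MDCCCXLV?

MDCCCXLV: M=1000, D=500, C=100, C=100, C=100, XL=40, V=5
1000 + 500 + 100 + 100 + 100 + 40 + 5 = 1845

1845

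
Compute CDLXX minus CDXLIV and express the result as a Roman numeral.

CDLXX = 470
CDXLIV = 444
470 - 444 = 26

XXVI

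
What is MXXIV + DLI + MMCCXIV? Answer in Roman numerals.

MXXIV = 1024, DLI = 551, MMCCXIV = 2214
1024 + 551 = 1575
1575 + 2214 = 3789

MMMDCCLXXXIX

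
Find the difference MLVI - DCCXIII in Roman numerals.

MLVI = 1056
DCCXIII = 713
1056 - 713 = 343

CCCXLIII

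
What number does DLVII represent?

DLVII: D=500, L=50, V=5, I=1, I=1
500 + 50 + 5 + 1 + 1 = 557

557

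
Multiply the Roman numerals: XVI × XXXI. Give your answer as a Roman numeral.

XVI = 16
XXXI = 31
16 × 31 = 496

CDXCVI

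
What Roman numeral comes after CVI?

CVI = 106; next is 107

CVII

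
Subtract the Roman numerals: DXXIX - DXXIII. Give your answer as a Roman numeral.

DXXIX = 529
DXXIII = 523
529 - 523 = 6

VI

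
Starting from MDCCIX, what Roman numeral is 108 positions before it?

MDCCIX = 1709
1709 - 108 = 1601

MDCI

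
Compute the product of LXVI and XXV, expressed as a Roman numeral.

LXVI = 66
XXV = 25
66 × 25 = 1650

MDCL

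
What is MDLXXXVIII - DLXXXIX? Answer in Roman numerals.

MDLXXXVIII = 1588
DLXXXIX = 589
1588 - 589 = 999

CMXCIX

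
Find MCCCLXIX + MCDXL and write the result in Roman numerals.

MCCCLXIX = 1369
MCDXL = 1440
1369 + 1440 = 2809

MMDCCCIX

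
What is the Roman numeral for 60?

Convert 60 to Roman numerals:
  60 contains 1×50 (L)
  10 contains 1×10 (X)

LX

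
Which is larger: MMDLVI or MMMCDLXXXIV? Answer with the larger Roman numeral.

MMDLVI = 2556
MMMCDLXXXIV = 3484
3484 is larger

MMMCDLXXXIV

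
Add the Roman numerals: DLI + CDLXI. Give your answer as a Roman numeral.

DLI = 551
CDLXI = 461
551 + 461 = 1012

MXII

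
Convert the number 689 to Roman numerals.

Convert 689 to Roman numerals:
  689 contains 1×500 (D)
  189 contains 1×100 (C)
  89 contains 1×50 (L)
  39 contains 3×10 (XXX)
  9 contains 1×9 (IX)

DCLXXXIX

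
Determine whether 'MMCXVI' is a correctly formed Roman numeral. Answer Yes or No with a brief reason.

'MMCXVI': Check the rules: uses only the symbols I, V, X, L, C, D, M; no symbol is repeated more than three times in a row; V, L and D each appear at most once; no smaller symbol precedes a larger one (values never increase from left to right). Value: M (1000) + M (1000) + C (100) + X (10) + V (5) + I (1) = 2116. So it is a valid standard Roman numeral.

Yes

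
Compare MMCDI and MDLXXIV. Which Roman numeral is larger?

MMCDI = 2401
MDLXXIV = 1574
2401 is larger

MMCDI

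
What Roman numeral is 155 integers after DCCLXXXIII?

DCCLXXXIII = 783
783 + 155 = 938

CMXXXVIII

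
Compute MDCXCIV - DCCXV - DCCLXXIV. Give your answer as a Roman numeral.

MDCXCIV = 1694, DCCXV = 715, DCCLXXIV = 774
1694 - 715 = 979
979 - 774 = 205

CCV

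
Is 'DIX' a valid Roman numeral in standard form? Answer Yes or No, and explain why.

'DIX': Check the rules: uses only the symbols I, V, X, L, C, D, M; no symbol is repeated more than three times in a row; V, L and D each appear at most once; the only place a smaller symbol precedes a larger one is the allowed subtractive pair IX, the symbol right after such a pair (if any) is smaller than the pair's first symbol, and otherwise the values never increase from left to right. Value: D (500) + IX (9) = 509. So it is a valid standard Roman numeral.

Yes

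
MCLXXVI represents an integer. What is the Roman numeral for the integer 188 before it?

MCLXXVI = 1176
1176 - 188 = 988

CMLXXXVIII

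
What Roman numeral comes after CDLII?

CDLII = 452; next is 453

CDLIII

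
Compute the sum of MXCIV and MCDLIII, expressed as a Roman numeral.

MXCIV = 1094
MCDLIII = 1453
1094 + 1453 = 2547

MMDXLVII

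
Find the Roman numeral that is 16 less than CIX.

CIX = 109
109 - 16 = 93

XCIII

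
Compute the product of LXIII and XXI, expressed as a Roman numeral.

LXIII = 63
XXI = 21
63 × 21 = 1323

MCCCXXIII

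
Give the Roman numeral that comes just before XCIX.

XCIX = 99; previous is 98

XCVIII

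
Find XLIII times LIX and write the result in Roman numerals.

XLIII = 43
LIX = 59
43 × 59 = 2537

MMDXXXVII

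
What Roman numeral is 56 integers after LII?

LII = 52
52 + 56 = 108

CVIII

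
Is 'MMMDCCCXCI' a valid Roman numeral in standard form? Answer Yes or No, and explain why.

'MMMDCCCXCI': Check the rules: uses only the symbols I, V, X, L, C, D, M; no symbol is repeated more than three times in a row; V, L and D each appear at most once; the only place a smaller symbol precedes a larger one is the allowed subtractive pair XC, the symbol right after such a pair (if any) is smaller than the pair's first symbol, and otherwise the values never increase from left to right. Value: M (1000) + M (1000) + M (1000) + D (500) + C (100) + C (100) + C (100) + XC (90) + I (1) = 3891. So it is a valid standard Roman numeral.

Yes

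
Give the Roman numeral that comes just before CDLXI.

CDLXI = 461, so the previous integer is 461 - 1 = 460

CDLX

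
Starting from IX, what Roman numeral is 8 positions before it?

IX = 9
9 - 8 = 1

I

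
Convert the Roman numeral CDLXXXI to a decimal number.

CDLXXXI: CD=400, L=50, X=10, X=10, X=10, I=1
400 + 50 + 10 + 10 + 10 + 1 = 481

481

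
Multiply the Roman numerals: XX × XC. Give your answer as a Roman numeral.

XX = 20
XC = 90
20 × 90 = 1800

MDCCC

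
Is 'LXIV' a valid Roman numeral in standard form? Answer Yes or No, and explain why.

'LXIV': Check the rules: uses only the symbols I, V, X, L, C, D, M; no symbol is repeated more than three times in a row; V, L and D each appear at most once; the only place a smaller symbol precedes a larger one is the allowed subtractive pair IV, the symbol right after such a pair (if any) is smaller than the pair's first symbol, and otherwise the values never increase from left to right. Value: L (50) + X (10) + IV (4) = 64. So it is a valid standard Roman numeral.

Yes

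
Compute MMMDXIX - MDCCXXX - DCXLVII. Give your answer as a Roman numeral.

MMMDXIX = 3519, MDCCXXX = 1730, DCXLVII = 647
3519 - 1730 = 1789
1789 - 647 = 1142

MCXLII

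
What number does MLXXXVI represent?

MLXXXVI: M=1000, L=50, X=10, X=10, X=10, V=5, I=1
1000 + 50 + 10 + 10 + 10 + 5 + 1 = 1086

1086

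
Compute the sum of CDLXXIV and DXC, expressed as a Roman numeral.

CDLXXIV = 474
DXC = 590
474 + 590 = 1064

MLXIV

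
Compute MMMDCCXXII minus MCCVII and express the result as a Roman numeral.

MMMDCCXXII = 3722
MCCVII = 1207
3722 - 1207 = 2515

MMDXV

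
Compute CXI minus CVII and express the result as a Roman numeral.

CXI = 111
CVII = 107
111 - 107 = 4

IV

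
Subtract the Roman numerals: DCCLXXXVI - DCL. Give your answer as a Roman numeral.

DCCLXXXVI = 786
DCL = 650
786 - 650 = 136

CXXXVI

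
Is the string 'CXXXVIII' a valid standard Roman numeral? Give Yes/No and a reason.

'CXXXVIII': Check the rules: uses only the symbols I, V, X, L, C, D, M; no symbol is repeated more than three times in a row; V, L and D each appear at most once; no smaller symbol precedes a larger one (values never increase from left to right). Value: C (100) + X (10) + X (10) + X (10) + V (5) + I (1) + I (1) + I (1) = 138. So it is a valid standard Roman numeral.

Yes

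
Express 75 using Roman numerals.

Convert 75 to Roman numerals:
  75 contains 1×50 (L)
  25 contains 2×10 (XX)
  5 contains 1×5 (V)

LXXV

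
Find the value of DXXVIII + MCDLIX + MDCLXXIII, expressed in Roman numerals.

DXXVIII = 528, MCDLIX = 1459, MDCLXXIII = 1673
528 + 1459 = 1987
1987 + 1673 = 3660

MMMDCLX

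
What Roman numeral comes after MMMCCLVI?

MMMCCLVI = 3256; next is 3257

MMMCCLVII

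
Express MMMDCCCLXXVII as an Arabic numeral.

MMMDCCCLXXVII: M=1000, M=1000, M=1000, D=500, C=100, C=100, C=100, L=50, X=10, X=10, V=5, I=1, I=1
1000 + 1000 + 1000 + 500 + 100 + 100 + 100 + 50 + 10 + 10 + 5 + 1 + 1 = 3877

3877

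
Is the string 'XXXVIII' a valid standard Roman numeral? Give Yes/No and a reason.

'XXXVIII': Check the rules: uses only the symbols I, V, X, L, C, D, M; no symbol is repeated more than three times in a row; V, L and D each appear at most once; no smaller symbol precedes a larger one (values never increase from left to right). Value: X (10) + X (10) + X (10) + V (5) + I (1) + I (1) + I (1) = 38. So it is a valid standard Roman numeral.

Yes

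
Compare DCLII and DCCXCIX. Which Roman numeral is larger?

DCLII = 652
DCCXCIX = 799
799 is larger

DCCXCIX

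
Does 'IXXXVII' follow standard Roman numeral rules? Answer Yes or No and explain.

'IXXXVII': I (position 1) comes before the larger symbol X (position 3) without being directly in front of it as a subtractive pair; apart from IV, IX, XL, XC, CD and CM, symbols must go from largest to smallest

No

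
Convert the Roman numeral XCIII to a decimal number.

XCIII: XC=90, I=1, I=1, I=1
90 + 1 + 1 + 1 = 93

93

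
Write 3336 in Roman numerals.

Convert 3336 to Roman numerals:
  3336 contains 3×1000 (MMM)
  336 contains 3×100 (CCC)
  36 contains 3×10 (XXX)
  6 contains 1×5 (V)
  1 contains 1×1 (I)

MMMCCCXXXVI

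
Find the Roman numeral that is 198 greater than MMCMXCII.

MMCMXCII = 2992
2992 + 198 = 3190

MMMCXC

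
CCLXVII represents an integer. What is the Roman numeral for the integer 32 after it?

CCLXVII = 267
267 + 32 = 299

CCXCIX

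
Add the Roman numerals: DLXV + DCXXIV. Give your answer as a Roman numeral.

DLXV = 565
DCXXIV = 624
565 + 624 = 1189

MCLXXXIX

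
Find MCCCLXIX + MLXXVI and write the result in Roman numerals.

MCCCLXIX = 1369
MLXXVI = 1076
1369 + 1076 = 2445

MMCDXLV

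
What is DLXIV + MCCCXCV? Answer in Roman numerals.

DLXIV = 564
MCCCXCV = 1395
564 + 1395 = 1959

MCMLIX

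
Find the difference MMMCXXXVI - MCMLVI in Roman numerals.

MMMCXXXVI = 3136
MCMLVI = 1956
3136 - 1956 = 1180

MCLXXX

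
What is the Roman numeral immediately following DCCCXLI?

DCCCXLI = 841; next is 842

DCCCXLII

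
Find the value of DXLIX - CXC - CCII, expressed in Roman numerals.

DXLIX = 549, CXC = 190, CCII = 202
549 - 190 = 359
359 - 202 = 157

CLVII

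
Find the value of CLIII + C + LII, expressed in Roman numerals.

CLIII = 153, C = 100, LII = 52
153 + 100 = 253
253 + 52 = 305

CCCV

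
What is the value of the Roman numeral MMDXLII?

MMDXLII: M=1000, M=1000, D=500, XL=40, I=1, I=1
1000 + 1000 + 500 + 40 + 1 + 1 = 2542

2542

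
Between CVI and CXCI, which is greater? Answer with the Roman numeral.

CVI = 106
CXCI = 191
191 is larger

CXCI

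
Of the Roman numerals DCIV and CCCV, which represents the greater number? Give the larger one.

DCIV = 604
CCCV = 305
604 is larger

DCIV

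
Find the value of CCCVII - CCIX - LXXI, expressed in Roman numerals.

CCCVII = 307, CCIX = 209, LXXI = 71
307 - 209 = 98
98 - 71 = 27

XXVII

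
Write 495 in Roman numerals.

Convert 495 to Roman numerals:
  495 contains 1×400 (CD)
  95 contains 1×90 (XC)
  5 contains 1×5 (V)

CDXCV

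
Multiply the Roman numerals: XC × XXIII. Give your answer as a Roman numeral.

XC = 90
XXIII = 23
90 × 23 = 2070

MMLXX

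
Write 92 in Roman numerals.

Convert 92 to Roman numerals:
  92 contains 1×90 (XC)
  2 contains 2×1 (II)

XCII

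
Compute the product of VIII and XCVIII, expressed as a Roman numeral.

VIII = 8
XCVIII = 98
8 × 98 = 784

DCCLXXXIV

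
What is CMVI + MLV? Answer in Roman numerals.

CMVI = 906
MLV = 1055
906 + 1055 = 1961

MCMLXI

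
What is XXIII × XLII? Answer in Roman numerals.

XXIII = 23
XLII = 42
23 × 42 = 966

CMLXVI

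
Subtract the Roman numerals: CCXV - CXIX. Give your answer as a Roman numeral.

CCXV = 215
CXIX = 119
215 - 119 = 96

XCVI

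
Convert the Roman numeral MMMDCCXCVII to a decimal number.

MMMDCCXCVII: M=1000, M=1000, M=1000, D=500, C=100, C=100, XC=90, V=5, I=1, I=1
1000 + 1000 + 1000 + 500 + 100 + 100 + 90 + 5 + 1 + 1 = 3797

3797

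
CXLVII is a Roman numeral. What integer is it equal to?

CXLVII: C=100, XL=40, V=5, I=1, I=1
100 + 40 + 5 + 1 + 1 = 147

147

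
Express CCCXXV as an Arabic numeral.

CCCXXV: C=100, C=100, C=100, X=10, X=10, V=5
100 + 100 + 100 + 10 + 10 + 5 = 325

325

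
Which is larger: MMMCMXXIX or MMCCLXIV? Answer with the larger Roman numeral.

MMMCMXXIX = 3929
MMCCLXIV = 2264
3929 is larger

MMMCMXXIX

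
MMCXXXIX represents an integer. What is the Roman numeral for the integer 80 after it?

MMCXXXIX = 2139
2139 + 80 = 2219

MMCCXIX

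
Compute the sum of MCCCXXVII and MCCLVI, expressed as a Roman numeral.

MCCCXXVII = 1327
MCCLVI = 1256
1327 + 1256 = 2583

MMDLXXXIII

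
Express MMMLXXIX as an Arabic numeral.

MMMLXXIX: M=1000, M=1000, M=1000, L=50, X=10, X=10, IX=9
1000 + 1000 + 1000 + 50 + 10 + 10 + 9 = 3079

3079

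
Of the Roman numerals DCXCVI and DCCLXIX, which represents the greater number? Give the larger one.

DCXCVI = 696
DCCLXIX = 769
769 is larger

DCCLXIX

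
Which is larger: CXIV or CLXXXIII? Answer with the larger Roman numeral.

CXIV = 114
CLXXXIII = 183
183 is larger

CLXXXIII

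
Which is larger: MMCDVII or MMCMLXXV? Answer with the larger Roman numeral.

MMCDVII = 2407
MMCMLXXV = 2975
2975 is larger

MMCMLXXV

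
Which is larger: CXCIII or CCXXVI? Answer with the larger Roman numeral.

CXCIII = 193
CCXXVI = 226
226 is larger

CCXXVI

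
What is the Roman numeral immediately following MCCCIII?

MCCCIII = 1303; next is 1304

MCCCIV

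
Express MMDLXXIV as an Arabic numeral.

MMDLXXIV: M=1000, M=1000, D=500, L=50, X=10, X=10, IV=4
1000 + 1000 + 500 + 50 + 10 + 10 + 4 = 2574

2574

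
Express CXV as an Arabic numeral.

CXV: C=100, X=10, V=5
100 + 10 + 5 = 115

115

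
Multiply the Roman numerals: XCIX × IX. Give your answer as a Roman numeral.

XCIX = 99
IX = 9
99 × 9 = 891

DCCCXCI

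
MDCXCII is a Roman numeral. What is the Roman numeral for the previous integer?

MDCXCII = 1692, so the previous integer is 1692 - 1 = 1691

MDCXCI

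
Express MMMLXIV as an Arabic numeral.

MMMLXIV: M=1000, M=1000, M=1000, L=50, X=10, IV=4
1000 + 1000 + 1000 + 50 + 10 + 4 = 3064

3064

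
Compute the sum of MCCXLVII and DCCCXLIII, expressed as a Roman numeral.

MCCXLVII = 1247
DCCCXLIII = 843
1247 + 843 = 2090

MMXC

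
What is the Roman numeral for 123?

Convert 123 to Roman numerals:
  123 contains 1×100 (C)
  23 contains 2×10 (XX)
  3 contains 3×1 (III)

CXXIII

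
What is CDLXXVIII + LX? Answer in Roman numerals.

CDLXXVIII = 478
LX = 60
478 + 60 = 538

DXXXVIII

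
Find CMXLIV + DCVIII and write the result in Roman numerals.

CMXLIV = 944
DCVIII = 608
944 + 608 = 1552

MDLII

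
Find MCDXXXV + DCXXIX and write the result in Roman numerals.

MCDXXXV = 1435
DCXXIX = 629
1435 + 629 = 2064

MMLXIV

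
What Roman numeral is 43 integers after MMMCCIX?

MMMCCIX = 3209
3209 + 43 = 3252

MMMCCLII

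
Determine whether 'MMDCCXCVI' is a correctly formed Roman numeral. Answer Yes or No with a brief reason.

'MMDCCXCVI': Check the rules: uses only the symbols I, V, X, L, C, D, M; no symbol is repeated more than three times in a row; V, L and D each appear at most once; the only place a smaller symbol precedes a larger one is the allowed subtractive pair XC, the symbol right after such a pair (if any) is smaller than the pair's first symbol, and otherwise the values never increase from left to right. Value: M (1000) + M (1000) + D (500) + C (100) + C (100) + XC (90) + V (5) + I (1) = 2796. So it is a valid standard Roman numeral.

Yes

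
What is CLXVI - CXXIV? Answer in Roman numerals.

CLXVI = 166
CXXIV = 124
166 - 124 = 42

XLII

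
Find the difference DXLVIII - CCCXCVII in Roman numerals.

DXLVIII = 548
CCCXCVII = 397
548 - 397 = 151

CLI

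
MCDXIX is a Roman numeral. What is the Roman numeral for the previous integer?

MCDXIX = 1419; previous is 1418

MCDXVIII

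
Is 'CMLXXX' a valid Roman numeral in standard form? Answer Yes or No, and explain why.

'CMLXXX': Check the rules: uses only the symbols I, V, X, L, C, D, M; no symbol is repeated more than three times in a row; V, L and D each appear at most once; the only place a smaller symbol precedes a larger one is the allowed subtractive pair CM, the symbol right after such a pair (if any) is smaller than the pair's first symbol, and otherwise the values never increase from left to right. Value: CM (900) + L (50) + X (10) + X (10) + X (10) = 980. So it is a valid standard Roman numeral.

Yes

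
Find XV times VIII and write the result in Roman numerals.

XV = 15
VIII = 8
15 × 8 = 120

CXX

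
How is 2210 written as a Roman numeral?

Convert 2210 to Roman numerals:
  2210 contains 2×1000 (MM)
  210 contains 2×100 (CC)
  10 contains 1×10 (X)

MMCCX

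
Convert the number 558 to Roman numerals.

Convert 558 to Roman numerals:
  558 contains 1×500 (D)
  58 contains 1×50 (L)
  8 contains 1×5 (V)
  3 contains 3×1 (III)

DLVIII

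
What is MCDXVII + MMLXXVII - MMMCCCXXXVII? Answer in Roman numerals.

MCDXVII = 1417, MMLXXVII = 2077, MMMCCCXXXVII = 3337
1417 + 2077 = 3494
3494 - 3337 = 157

CLVII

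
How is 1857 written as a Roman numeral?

Convert 1857 to Roman numerals:
  1857 contains 1×1000 (M)
  857 contains 1×500 (D)
  357 contains 3×100 (CCC)
  57 contains 1×50 (L)
  7 contains 1×5 (V)
  2 contains 2×1 (II)

MDCCCLVII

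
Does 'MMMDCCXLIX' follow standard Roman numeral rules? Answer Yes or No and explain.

'MMMDCCXLIX': Check the rules: uses only the symbols I, V, X, L, C, D, M; no symbol is repeated more than three times in a row; V, L and D each appear at most once; the only places a smaller symbol precedes a larger one are the allowed subtractive pairs XL, IX, the symbol right after such a pair (if any) is smaller than the pair's first symbol, and otherwise the values never increase from left to right. Value: M (1000) + M (1000) + M (1000) + D (500) + C (100) + C (100) + XL (40) + IX (9) = 3749. So it is a valid standard Roman numeral.

Yes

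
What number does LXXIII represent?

LXXIII: L=50, X=10, X=10, I=1, I=1, I=1
50 + 10 + 10 + 1 + 1 + 1 = 73

73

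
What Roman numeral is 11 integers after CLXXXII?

CLXXXII = 182
182 + 11 = 193

CXCIII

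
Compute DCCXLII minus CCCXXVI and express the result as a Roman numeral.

DCCXLII = 742
CCCXXVI = 326
742 - 326 = 416

CDXVI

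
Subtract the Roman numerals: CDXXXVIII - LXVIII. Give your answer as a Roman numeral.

CDXXXVIII = 438
LXVIII = 68
438 - 68 = 370

CCCLXX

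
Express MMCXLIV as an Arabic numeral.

MMCXLIV: M=1000, M=1000, C=100, XL=40, IV=4
1000 + 1000 + 100 + 40 + 4 = 2144

2144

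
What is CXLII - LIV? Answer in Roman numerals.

CXLII = 142
LIV = 54
142 - 54 = 88

LXXXVIII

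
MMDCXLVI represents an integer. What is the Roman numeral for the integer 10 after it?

MMDCXLVI = 2646
2646 + 10 = 2656

MMDCLVI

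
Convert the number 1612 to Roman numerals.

Convert 1612 to Roman numerals:
  1612 contains 1×1000 (M)
  612 contains 1×500 (D)
  112 contains 1×100 (C)
  12 contains 1×10 (X)
  2 contains 2×1 (II)

MDCXII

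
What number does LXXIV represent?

LXXIV: L=50, X=10, X=10, IV=4
50 + 10 + 10 + 4 = 74

74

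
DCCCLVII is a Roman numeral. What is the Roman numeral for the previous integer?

DCCCLVII = 857; previous is 856

DCCCLVI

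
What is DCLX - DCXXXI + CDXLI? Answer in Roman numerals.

DCLX = 660, DCXXXI = 631, CDXLI = 441
660 - 631 = 29
29 + 441 = 470

CDLXX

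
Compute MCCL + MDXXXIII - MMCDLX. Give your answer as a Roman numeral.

MCCL = 1250, MDXXXIII = 1533, MMCDLX = 2460
1250 + 1533 = 2783
2783 - 2460 = 323

CCCXXIII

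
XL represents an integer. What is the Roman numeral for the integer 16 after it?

XL = 40
40 + 16 = 56

LVI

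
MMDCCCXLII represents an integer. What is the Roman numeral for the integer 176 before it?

MMDCCCXLII = 2842
2842 - 176 = 2666

MMDCLXVI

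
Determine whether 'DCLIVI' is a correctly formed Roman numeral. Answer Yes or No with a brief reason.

'DCLIVI': I cannot come right after the subtractive pair IV: once I is subtracted in IV, the next symbol must be smaller than I

No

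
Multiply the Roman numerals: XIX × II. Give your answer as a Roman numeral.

XIX = 19
II = 2
19 × 2 = 38

XXXVIII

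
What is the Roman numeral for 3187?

Convert 3187 to Roman numerals:
  3187 contains 3×1000 (MMM)
  187 contains 1×100 (C)
  87 contains 1×50 (L)
  37 contains 3×10 (XXX)
  7 contains 1×5 (V)
  2 contains 2×1 (II)

MMMCLXXXVII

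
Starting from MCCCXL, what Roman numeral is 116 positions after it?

MCCCXL = 1340
1340 + 116 = 1456

MCDLVI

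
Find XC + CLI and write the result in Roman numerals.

XC = 90
CLI = 151
90 + 151 = 241

CCXLI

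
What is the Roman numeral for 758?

Convert 758 to Roman numerals:
  758 contains 1×500 (D)
  258 contains 2×100 (CC)
  58 contains 1×50 (L)
  8 contains 1×5 (V)
  3 contains 3×1 (III)

DCCLVIII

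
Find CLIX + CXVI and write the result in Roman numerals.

CLIX = 159
CXVI = 116
159 + 116 = 275

CCLXXV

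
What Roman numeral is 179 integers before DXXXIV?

DXXXIV = 534
534 - 179 = 355

CCCLV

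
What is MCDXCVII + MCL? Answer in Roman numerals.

MCDXCVII = 1497
MCL = 1150
1497 + 1150 = 2647

MMDCXLVII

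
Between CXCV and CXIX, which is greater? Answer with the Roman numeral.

CXCV = 195
CXIX = 119
195 is larger

CXCV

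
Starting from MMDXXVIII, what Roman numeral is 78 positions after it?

MMDXXVIII = 2528
2528 + 78 = 2606

MMDCVI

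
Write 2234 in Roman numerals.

Convert 2234 to Roman numerals:
  2234 contains 2×1000 (MM)
  234 contains 2×100 (CC)
  34 contains 3×10 (XXX)
  4 contains 1×4 (IV)

MMCCXXXIV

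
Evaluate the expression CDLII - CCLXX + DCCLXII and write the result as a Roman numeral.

CDLII = 452, CCLXX = 270, DCCLXII = 762
452 - 270 = 182
182 + 762 = 944

CMXLIV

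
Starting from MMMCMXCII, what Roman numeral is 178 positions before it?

MMMCMXCII = 3992
3992 - 178 = 3814

MMMDCCCXIV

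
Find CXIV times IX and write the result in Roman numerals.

CXIV = 114
IX = 9
114 × 9 = 1026

MXXVI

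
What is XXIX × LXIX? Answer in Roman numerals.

XXIX = 29
LXIX = 69
29 × 69 = 2001

MMI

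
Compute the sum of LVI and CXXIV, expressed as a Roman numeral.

LVI = 56
CXXIV = 124
56 + 124 = 180

CLXXX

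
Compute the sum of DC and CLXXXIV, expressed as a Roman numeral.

DC = 600
CLXXXIV = 184
600 + 184 = 784

DCCLXXXIV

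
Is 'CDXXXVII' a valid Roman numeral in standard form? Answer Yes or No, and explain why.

'CDXXXVII': Check the rules: uses only the symbols I, V, X, L, C, D, M; no symbol is repeated more than three times in a row; V, L and D each appear at most once; the only place a smaller symbol precedes a larger one is the allowed subtractive pair CD, the symbol right after such a pair (if any) is smaller than the pair's first symbol, and otherwise the values never increase from left to right. Value: CD (400) + X (10) + X (10) + X (10) + V (5) + I (1) + I (1) = 437. So it is a valid standard Roman numeral.

Yes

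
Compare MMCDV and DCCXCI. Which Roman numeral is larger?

MMCDV = 2405
DCCXCI = 791
2405 is larger

MMCDV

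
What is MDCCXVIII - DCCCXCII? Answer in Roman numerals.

MDCCXVIII = 1718
DCCCXCII = 892
1718 - 892 = 826

DCCCXXVI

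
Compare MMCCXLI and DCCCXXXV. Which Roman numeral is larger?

MMCCXLI = 2241
DCCCXXXV = 835
2241 is larger

MMCCXLI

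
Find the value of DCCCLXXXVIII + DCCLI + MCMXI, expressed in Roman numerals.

DCCCLXXXVIII = 888, DCCLI = 751, MCMXI = 1911
888 + 751 = 1639
1639 + 1911 = 3550

MMMDL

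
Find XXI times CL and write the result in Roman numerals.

XXI = 21
CL = 150
21 × 150 = 3150

MMMCL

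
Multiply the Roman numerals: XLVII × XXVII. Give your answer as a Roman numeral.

XLVII = 47
XXVII = 27
47 × 27 = 1269

MCCLXIX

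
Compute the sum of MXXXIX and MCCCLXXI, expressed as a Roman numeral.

MXXXIX = 1039
MCCCLXXI = 1371
1039 + 1371 = 2410

MMCDX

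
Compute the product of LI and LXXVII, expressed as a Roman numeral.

LI = 51
LXXVII = 77
51 × 77 = 3927

MMMCMXXVII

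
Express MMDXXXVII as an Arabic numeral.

MMDXXXVII: M=1000, M=1000, D=500, X=10, X=10, X=10, V=5, I=1, I=1
1000 + 1000 + 500 + 10 + 10 + 10 + 5 + 1 + 1 = 2537

2537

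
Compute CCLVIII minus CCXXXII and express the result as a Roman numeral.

CCLVIII = 258
CCXXXII = 232
258 - 232 = 26

XXVI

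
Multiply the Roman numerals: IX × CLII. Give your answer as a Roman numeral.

IX = 9
CLII = 152
9 × 152 = 1368

MCCCLXVIII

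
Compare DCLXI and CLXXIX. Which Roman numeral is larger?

DCLXI = 661
CLXXIX = 179
661 is larger

DCLXI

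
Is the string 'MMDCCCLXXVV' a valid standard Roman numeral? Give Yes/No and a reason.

'MMDCCCLXXVV': V should not appear more than once

No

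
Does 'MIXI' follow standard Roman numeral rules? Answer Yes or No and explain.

'MIXI': I cannot come right after the subtractive pair IX: once I is subtracted in IX, the next symbol must be smaller than I

No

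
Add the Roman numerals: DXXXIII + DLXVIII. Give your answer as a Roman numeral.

DXXXIII = 533
DLXVIII = 568
533 + 568 = 1101

MCI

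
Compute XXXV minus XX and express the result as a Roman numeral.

XXXV = 35
XX = 20
35 - 20 = 15

XV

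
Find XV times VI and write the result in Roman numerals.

XV = 15
VI = 6
15 × 6 = 90

XC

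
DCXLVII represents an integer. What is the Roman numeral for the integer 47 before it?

DCXLVII = 647
647 - 47 = 600

DC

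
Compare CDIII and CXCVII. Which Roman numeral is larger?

CDIII = 403
CXCVII = 197
403 is larger

CDIII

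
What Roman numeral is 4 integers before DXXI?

DXXI = 521
521 - 4 = 517

DXVII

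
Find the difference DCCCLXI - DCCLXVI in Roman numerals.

DCCCLXI = 861
DCCLXVI = 766
861 - 766 = 95

XCV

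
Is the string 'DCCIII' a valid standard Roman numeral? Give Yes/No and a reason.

'DCCIII': Check the rules: uses only the symbols I, V, X, L, C, D, M; no symbol is repeated more than three times in a row; V, L and D each appear at most once; no smaller symbol precedes a larger one (values never increase from left to right). Value: D (500) + C (100) + C (100) + I (1) + I (1) + I (1) = 703. So it is a valid standard Roman numeral.

Yes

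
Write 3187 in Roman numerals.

Convert 3187 to Roman numerals:
  3187 contains 3×1000 (MMM)
  187 contains 1×100 (C)
  87 contains 1×50 (L)
  37 contains 3×10 (XXX)
  7 contains 1×5 (V)
  2 contains 2×1 (II)

MMMCLXXXVII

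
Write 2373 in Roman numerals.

Convert 2373 to Roman numerals:
  2373 contains 2×1000 (MM)
  373 contains 3×100 (CCC)
  73 contains 1×50 (L)
  23 contains 2×10 (XX)
  3 contains 3×1 (III)

MMCCCLXXIII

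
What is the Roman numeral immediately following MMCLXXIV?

MMCLXXIV = 2174, so the next integer is 2174 + 1 = 2175

MMCLXXV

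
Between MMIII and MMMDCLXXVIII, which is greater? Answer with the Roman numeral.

MMIII = 2003
MMMDCLXXVIII = 3678
3678 is larger

MMMDCLXXVIII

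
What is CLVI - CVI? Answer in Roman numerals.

CLVI = 156
CVI = 106
156 - 106 = 50

L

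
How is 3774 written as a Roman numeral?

Convert 3774 to Roman numerals:
  3774 contains 3×1000 (MMM)
  774 contains 1×500 (D)
  274 contains 2×100 (CC)
  74 contains 1×50 (L)
  24 contains 2×10 (XX)
  4 contains 1×4 (IV)

MMMDCCLXXIV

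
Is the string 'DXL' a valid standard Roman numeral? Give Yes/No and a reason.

'DXL': Check the rules: uses only the symbols I, V, X, L, C, D, M; no symbol is repeated more than three times in a row; V, L and D each appear at most once; the only place a smaller symbol precedes a larger one is the allowed subtractive pair XL, the symbol right after such a pair (if any) is smaller than the pair's first symbol, and otherwise the values never increase from left to right. Value: D (500) + XL (40) = 540. So it is a valid standard Roman numeral.

Yes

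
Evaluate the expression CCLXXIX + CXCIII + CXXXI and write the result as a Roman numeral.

CCLXXIX = 279, CXCIII = 193, CXXXI = 131
279 + 193 = 472
472 + 131 = 603

DCIII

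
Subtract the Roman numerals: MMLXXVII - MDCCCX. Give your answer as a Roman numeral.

MMLXXVII = 2077
MDCCCX = 1810
2077 - 1810 = 267

CCLXVII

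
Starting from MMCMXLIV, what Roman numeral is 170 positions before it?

MMCMXLIV = 2944
2944 - 170 = 2774

MMDCCLXXIV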